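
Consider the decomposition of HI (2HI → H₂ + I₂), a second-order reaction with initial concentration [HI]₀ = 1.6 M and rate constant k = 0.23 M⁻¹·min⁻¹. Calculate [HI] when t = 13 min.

0.2766 M

Step 1: For a second-order reaction: 1/[HI] = 1/[HI]₀ + kt
Step 2: 1/[HI] = 1/1.6 + 0.23 × 13
Step 3: 1/[HI] = 0.625 + 2.99 = 3.615
Step 4: [HI] = 1/3.615 = 0.2766 M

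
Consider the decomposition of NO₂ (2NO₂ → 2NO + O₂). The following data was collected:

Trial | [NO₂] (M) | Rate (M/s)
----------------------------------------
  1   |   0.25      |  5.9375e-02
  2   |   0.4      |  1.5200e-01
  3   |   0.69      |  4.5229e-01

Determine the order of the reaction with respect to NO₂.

second order (2)

Step 1: Compare trials to find order n where rate₂/rate₁ = ([NO₂]₂/[NO₂]₁)^n
Step 2: rate₂/rate₁ = 1.5200e-01/5.9375e-02 = 2.56
Step 3: [NO₂]₂/[NO₂]₁ = 0.4/0.25 = 1.6
Step 4: n = ln(2.56)/ln(1.6) = 2.00 ≈ 2
Step 5: The reaction is second order in NO₂.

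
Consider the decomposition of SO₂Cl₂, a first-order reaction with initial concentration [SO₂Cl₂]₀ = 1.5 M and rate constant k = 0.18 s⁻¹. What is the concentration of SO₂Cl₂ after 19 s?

0.04907 M

Step 1: For a first-order reaction: [SO₂Cl₂] = [SO₂Cl₂]₀ × e^(-kt)
Step 2: [SO₂Cl₂] = 1.5 × e^(-0.18 × 19)
Step 3: [SO₂Cl₂] = 1.5 × e^(-3.42)
Step 4: [SO₂Cl₂] = 1.5 × 0.0327124 = 0.04907 M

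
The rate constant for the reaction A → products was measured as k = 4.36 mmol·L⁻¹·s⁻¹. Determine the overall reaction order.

zeroth order (0)

Step 1: The units of k for an nth-order reaction are (concentration)^(1-n)·(time)⁻¹.
Step 2: Here k has units mmol·L⁻¹·s⁻¹, so the concentration exponent is 1.
Step 3: 1 - n = 1 ⇒ n = 0. The reaction is zeroth order.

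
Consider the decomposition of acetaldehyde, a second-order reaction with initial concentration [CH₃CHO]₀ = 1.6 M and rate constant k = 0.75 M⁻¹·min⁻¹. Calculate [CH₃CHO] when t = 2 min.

0.4706 M

Step 1: For a second-order reaction: 1/[CH₃CHO] = 1/[CH₃CHO]₀ + kt
Step 2: 1/[CH₃CHO] = 1/1.6 + 0.75 × 2
Step 3: 1/[CH₃CHO] = 0.625 + 1.5 = 2.125
Step 4: [CH₃CHO] = 1/2.125 = 0.4706 M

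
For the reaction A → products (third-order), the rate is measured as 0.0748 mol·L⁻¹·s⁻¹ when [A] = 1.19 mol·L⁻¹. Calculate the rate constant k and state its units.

0.04439 (mol·L⁻¹)⁻²·s⁻¹

Step 1: rate = k[A]^3, so k = rate / [A]^3.
Step 2: k = 0.0748 / (1.19)^3 = 0.0748 / 1.685.
Step 3: k = 0.04439 (mol·L⁻¹)⁻²·s⁻¹.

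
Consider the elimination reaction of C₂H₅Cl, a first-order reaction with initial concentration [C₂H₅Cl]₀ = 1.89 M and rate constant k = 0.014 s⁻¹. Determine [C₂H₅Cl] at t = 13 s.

1.576 M

Step 1: For a first-order reaction: [C₂H₅Cl] = [C₂H₅Cl]₀ × e^(-kt)
Step 2: [C₂H₅Cl] = 1.89 × e^(-0.014 × 13)
Step 3: [C₂H₅Cl] = 1.89 × e^(-0.182)
Step 4: [C₂H₅Cl] = 1.89 × 0.833601 = 1.576 M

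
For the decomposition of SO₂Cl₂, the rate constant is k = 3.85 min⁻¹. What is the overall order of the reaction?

first order (1)

Step 1: The units of k for an nth-order reaction are (concentration)^(1-n)·(time)⁻¹.
Step 2: Here k has units min⁻¹, so the concentration exponent is 0.
Step 3: 1 - n = 0 ⇒ n = 1. The reaction is first order.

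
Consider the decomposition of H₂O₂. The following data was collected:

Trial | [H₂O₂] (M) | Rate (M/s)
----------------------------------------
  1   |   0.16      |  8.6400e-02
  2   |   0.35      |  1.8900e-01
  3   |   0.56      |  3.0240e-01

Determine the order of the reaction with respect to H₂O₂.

first order (1)

Step 1: Compare trials to find order n where rate₂/rate₁ = ([H₂O₂]₂/[H₂O₂]₁)^n
Step 2: rate₂/rate₁ = 1.8900e-01/8.6400e-02 = 2.188
Step 3: [H₂O₂]₂/[H₂O₂]₁ = 0.35/0.16 = 2.188
Step 4: n = ln(2.188)/ln(2.188) = 1.00 ≈ 1
Step 5: The reaction is first order in H₂O₂.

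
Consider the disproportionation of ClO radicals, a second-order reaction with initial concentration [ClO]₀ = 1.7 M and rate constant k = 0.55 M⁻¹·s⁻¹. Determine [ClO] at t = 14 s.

0.1207 M

Step 1: For a second-order reaction: 1/[ClO] = 1/[ClO]₀ + kt
Step 2: 1/[ClO] = 1/1.7 + 0.55 × 14
Step 3: 1/[ClO] = 0.5882 + 7.7 = 8.288
Step 4: [ClO] = 1/8.288 = 0.1207 M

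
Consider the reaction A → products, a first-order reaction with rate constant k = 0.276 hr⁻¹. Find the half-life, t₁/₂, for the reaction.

2.511 hr

Step 1: For a first-order reaction, t₁/₂ = ln(2)/k
Step 2: t₁/₂ = ln(2)/0.276
Step 3: t₁/₂ = 0.6931/0.276 = 2.511 hr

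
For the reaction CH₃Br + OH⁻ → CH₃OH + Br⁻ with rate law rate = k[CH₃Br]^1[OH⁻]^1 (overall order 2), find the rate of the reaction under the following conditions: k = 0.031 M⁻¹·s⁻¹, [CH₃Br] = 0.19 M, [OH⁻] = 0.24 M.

0.001414 M/s

Step 1: The rate law is rate = k[CH₃Br]^1[OH⁻]^1, overall order = 1+1 = 2
Step 2: Substitute values: rate = 0.031 × (0.19)^1 × (0.24)^1
Step 3: rate = 0.031 × 0.19 × 0.24 = 0.0014136 M/s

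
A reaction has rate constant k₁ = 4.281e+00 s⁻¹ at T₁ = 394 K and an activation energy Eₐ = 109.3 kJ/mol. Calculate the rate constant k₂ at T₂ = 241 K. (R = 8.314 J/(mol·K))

2.703e-09 s⁻¹

Step 1: Use the two-temperature Arrhenius form: ln(k₂/k₁) = -Eₐ/R × (1/T₂ - 1/T₁)
Step 2: Convert Eₐ to J/mol: 109.3 kJ/mol = 109300 J/mol
Step 3: 1/T₂ - 1/T₁ = 1/241 - 1/394 = 1.611307e-03 K⁻¹
Step 4: ln(k₂/k₁) = -109300/8.314 × 1.611307e-03 = -21.18305
Step 5: k₂ = k₁ × exp(-21.18305) = 4.281e+00 × 6.31420e-10 = 2.703e-09 s⁻¹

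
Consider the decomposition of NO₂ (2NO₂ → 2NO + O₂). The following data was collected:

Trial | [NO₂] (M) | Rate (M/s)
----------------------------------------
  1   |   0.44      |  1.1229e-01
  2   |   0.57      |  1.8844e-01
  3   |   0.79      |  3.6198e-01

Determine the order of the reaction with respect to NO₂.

second order (2)

Step 1: Compare trials to find order n where rate₂/rate₁ = ([NO₂]₂/[NO₂]₁)^n
Step 2: rate₂/rate₁ = 1.8844e-01/1.1229e-01 = 1.678
Step 3: [NO₂]₂/[NO₂]₁ = 0.57/0.44 = 1.295
Step 4: n = ln(1.678)/ln(1.295) = 2.00 ≈ 2
Step 5: The reaction is second order in NO₂.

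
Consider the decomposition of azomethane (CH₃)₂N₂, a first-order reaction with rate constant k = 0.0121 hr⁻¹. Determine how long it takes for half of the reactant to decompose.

57.28 hr

Step 1: For a first-order reaction, t₁/₂ = ln(2)/k
Step 2: t₁/₂ = ln(2)/0.0121
Step 3: t₁/₂ = 0.6931/0.0121 = 57.28 hr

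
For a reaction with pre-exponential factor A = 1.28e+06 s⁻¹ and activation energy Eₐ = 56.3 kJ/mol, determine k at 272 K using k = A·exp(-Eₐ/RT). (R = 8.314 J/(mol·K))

1.97e-05 s⁻¹

Step 1: Use the Arrhenius equation: k = A × exp(-Eₐ/RT)
Step 2: Convert Eₐ to J/mol: 56.3 kJ/mol = 56300 J/mol
Step 3: Calculate the exponent: -Eₐ/(RT) = -56300/(8.314 × 272) = -24.89599
Step 4: k = 1.28e+06 × exp(-24.89599)
Step 5: k = 1.28e+06 × 1.54102e-11 = 1.9725e-05 s⁻¹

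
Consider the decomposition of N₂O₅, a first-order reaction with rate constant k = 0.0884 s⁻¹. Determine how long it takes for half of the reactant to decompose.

7.841 s

Step 1: For a first-order reaction, t₁/₂ = ln(2)/k
Step 2: t₁/₂ = ln(2)/0.0884
Step 3: t₁/₂ = 0.6931/0.0884 = 7.841 s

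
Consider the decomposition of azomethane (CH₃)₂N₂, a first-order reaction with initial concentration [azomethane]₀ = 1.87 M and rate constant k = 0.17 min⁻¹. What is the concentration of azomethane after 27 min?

0.01899 M

Step 1: For a first-order reaction: [azomethane] = [azomethane]₀ × e^(-kt)
Step 2: [azomethane] = 1.87 × e^(-0.17 × 27)
Step 3: [azomethane] = 1.87 × e^(-4.59)
Step 4: [azomethane] = 1.87 × 0.0101529 = 0.01899 M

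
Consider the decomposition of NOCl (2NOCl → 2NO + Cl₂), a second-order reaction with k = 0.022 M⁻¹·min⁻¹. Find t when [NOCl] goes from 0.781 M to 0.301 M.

92.81 min

Step 1: For second-order: t = (1/[NOCl] - 1/[NOCl]₀)/k
Step 2: t = (1/0.301 - 1/0.781)/0.022
Step 3: t = (3.322 - 1.28)/0.022
Step 4: t = 2.042/0.022 = 92.81 min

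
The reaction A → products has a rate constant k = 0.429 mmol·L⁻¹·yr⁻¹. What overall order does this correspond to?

zeroth order (0)

Step 1: The units of k for an nth-order reaction are (concentration)^(1-n)·(time)⁻¹.
Step 2: Here k has units mmol·L⁻¹·yr⁻¹, so the concentration exponent is 1.
Step 3: 1 - n = 1 ⇒ n = 0. The reaction is zeroth order.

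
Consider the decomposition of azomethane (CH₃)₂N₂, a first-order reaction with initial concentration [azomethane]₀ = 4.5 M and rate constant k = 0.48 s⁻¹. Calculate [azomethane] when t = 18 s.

0.000796 M

Step 1: For a first-order reaction: [azomethane] = [azomethane]₀ × e^(-kt)
Step 2: [azomethane] = 4.5 × e^(-0.48 × 18)
Step 3: [azomethane] = 4.5 × e^(-8.64)
Step 4: [azomethane] = 4.5 × 0.000176887 = 0.000796 M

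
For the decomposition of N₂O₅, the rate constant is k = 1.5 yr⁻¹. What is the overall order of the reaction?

first order (1)

Step 1: The units of k for an nth-order reaction are (concentration)^(1-n)·(time)⁻¹.
Step 2: Here k has units yr⁻¹, so the concentration exponent is 0.
Step 3: 1 - n = 0 ⇒ n = 1. The reaction is first order.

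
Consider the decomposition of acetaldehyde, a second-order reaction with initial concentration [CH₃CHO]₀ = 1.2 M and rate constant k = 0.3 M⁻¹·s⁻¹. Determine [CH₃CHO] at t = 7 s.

0.3409 M

Step 1: For a second-order reaction: 1/[CH₃CHO] = 1/[CH₃CHO]₀ + kt
Step 2: 1/[CH₃CHO] = 1/1.2 + 0.3 × 7
Step 3: 1/[CH₃CHO] = 0.8333 + 2.1 = 2.933
Step 4: [CH₃CHO] = 1/2.933 = 0.3409 M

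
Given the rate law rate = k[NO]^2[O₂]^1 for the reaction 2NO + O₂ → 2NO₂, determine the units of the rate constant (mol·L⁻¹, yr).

(mol·L⁻¹)⁻²·yr⁻¹

Step 1: Overall order = 2 + 1 = 3.
Step 2: rate has units mol·L⁻¹·yr⁻¹; [NO]^2[O₂]^1 has units (mol·L⁻¹)^3.
Step 3: k = rate/([NO]^2[O₂]^1), so units of k = (mol·L⁻¹)^(1-3)·yr⁻¹ = (mol·L⁻¹)⁻²·yr⁻¹.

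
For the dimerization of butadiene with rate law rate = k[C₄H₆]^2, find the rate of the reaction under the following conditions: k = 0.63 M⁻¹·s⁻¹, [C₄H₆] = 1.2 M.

0.9072 M/s

Step 1: Identify the rate law: rate = k[C₄H₆]^2
Step 2: Substitute values: rate = 0.63 × (1.2)^2
Step 3: Calculate: rate = 0.63 × 1.44 = 0.9072 M/s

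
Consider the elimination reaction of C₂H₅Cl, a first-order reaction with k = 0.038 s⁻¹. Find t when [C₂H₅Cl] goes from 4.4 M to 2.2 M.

18.24 s

Step 1: For first-order: t = ln([C₂H₅Cl]₀/[C₂H₅Cl])/k
Step 2: t = ln(4.4/2.2)/0.038
Step 3: t = ln(2)/0.038
Step 4: t = 0.6931/0.038 = 18.24 s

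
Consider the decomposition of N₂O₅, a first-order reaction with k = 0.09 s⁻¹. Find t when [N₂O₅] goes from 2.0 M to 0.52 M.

14.97 s

Step 1: For first-order: t = ln([N₂O₅]₀/[N₂O₅])/k
Step 2: t = ln(2.0/0.52)/0.09
Step 3: t = ln(3.846)/0.09
Step 4: t = 1.347/0.09 = 14.97 s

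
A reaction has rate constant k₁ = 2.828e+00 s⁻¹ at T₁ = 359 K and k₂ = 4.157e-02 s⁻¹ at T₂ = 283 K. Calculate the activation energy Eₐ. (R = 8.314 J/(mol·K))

46.9 kJ/mol

Step 1: Use the two-temperature Arrhenius form: ln(k₂/k₁) = -Eₐ/R × (1/T₂ - 1/T₁)
Step 2: ln(k₂/k₁) = ln(4.157e-02/2.828e+00) = ln(0.0146994) = -4.21995
Step 3: 1/T₂ - 1/T₁ = 1/283 - 1/359 = 7.480536e-04 K⁻¹
Step 4: Eₐ = -R × ln(k₂/k₁) / (1/T₂ - 1/T₁) = -8.314 × -4.21995 / 7.480536e-04
Step 5: Eₐ = 4.6901e+04 J/mol = 46.9 kJ/mol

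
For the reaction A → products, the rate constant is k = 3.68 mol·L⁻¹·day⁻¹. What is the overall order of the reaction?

zeroth order (0)

Step 1: The units of k for an nth-order reaction are (concentration)^(1-n)·(time)⁻¹.
Step 2: Here k has units mol·L⁻¹·day⁻¹, so the concentration exponent is 1.
Step 3: 1 - n = 1 ⇒ n = 0. The reaction is zeroth order.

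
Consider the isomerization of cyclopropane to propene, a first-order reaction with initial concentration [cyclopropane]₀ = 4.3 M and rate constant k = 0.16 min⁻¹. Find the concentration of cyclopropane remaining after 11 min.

0.7398 M

Step 1: For a first-order reaction: [cyclopropane] = [cyclopropane]₀ × e^(-kt)
Step 2: [cyclopropane] = 4.3 × e^(-0.16 × 11)
Step 3: [cyclopropane] = 4.3 × e^(-1.76)
Step 4: [cyclopropane] = 4.3 × 0.172045 = 0.7398 M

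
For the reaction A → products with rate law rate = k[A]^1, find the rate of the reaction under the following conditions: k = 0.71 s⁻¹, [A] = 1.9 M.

1.349 M/s

Step 1: Identify the rate law: rate = k[A]^1
Step 2: Substitute values: rate = 0.71 × (1.9)^1
Step 3: Calculate: rate = 0.71 × 1.9 = 1.349 M/s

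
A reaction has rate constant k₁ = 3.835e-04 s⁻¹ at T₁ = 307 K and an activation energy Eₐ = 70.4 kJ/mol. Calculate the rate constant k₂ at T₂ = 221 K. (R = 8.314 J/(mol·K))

8.363e-09 s⁻¹

Step 1: Use the two-temperature Arrhenius form: ln(k₂/k₁) = -Eₐ/R × (1/T₂ - 1/T₁)
Step 2: Convert Eₐ to J/mol: 70.4 kJ/mol = 70400 J/mol
Step 3: 1/T₂ - 1/T₁ = 1/221 - 1/307 = 1.267558e-03 K⁻¹
Step 4: ln(k₂/k₁) = -70400/8.314 × 1.267558e-03 = -10.73323
Step 5: k₂ = k₁ × exp(-10.73323) = 3.835e-04 × 2.18081e-05 = 8.363e-09 s⁻¹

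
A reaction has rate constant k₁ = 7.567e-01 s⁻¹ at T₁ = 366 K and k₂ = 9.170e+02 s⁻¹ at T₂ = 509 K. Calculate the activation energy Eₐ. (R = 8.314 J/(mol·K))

76.9 kJ/mol

Step 1: Use the two-temperature Arrhenius form: ln(k₂/k₁) = -Eₐ/R × (1/T₂ - 1/T₁)
Step 2: ln(k₂/k₁) = ln(9.170e+02/7.567e-01) = ln(1211.84) = 7.0999
Step 3: 1/T₂ - 1/T₁ = 1/509 - 1/366 = -7.676039e-04 K⁻¹
Step 4: Eₐ = -R × ln(k₂/k₁) / (1/T₂ - 1/T₁) = -8.314 × 7.0999 / -7.676039e-04
Step 5: Eₐ = 7.6900e+04 J/mol = 76.9 kJ/mol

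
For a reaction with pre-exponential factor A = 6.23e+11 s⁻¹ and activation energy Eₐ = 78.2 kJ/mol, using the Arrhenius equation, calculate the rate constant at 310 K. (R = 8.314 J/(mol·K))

4.14e-02 s⁻¹

Step 1: Use the Arrhenius equation: k = A × exp(-Eₐ/RT)
Step 2: Convert Eₐ to J/mol: 78.2 kJ/mol = 78200 J/mol
Step 3: Calculate the exponent: -Eₐ/(RT) = -78200/(8.314 × 310) = -30.34136
Step 4: k = 6.23e+11 × exp(-30.34136)
Step 5: k = 6.23e+11 × 6.65143e-14 = 4.1438e-02 s⁻¹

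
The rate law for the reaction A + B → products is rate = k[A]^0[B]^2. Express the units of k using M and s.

M⁻¹·s⁻¹

Step 1: Overall order = 0 + 2 = 2.
Step 2: rate has units M·s⁻¹; [A]^0[B]^2 has units M^2.
Step 3: k = rate/([A]^0[B]^2), so units of k = M^(1-2)·s⁻¹ = M⁻¹·s⁻¹.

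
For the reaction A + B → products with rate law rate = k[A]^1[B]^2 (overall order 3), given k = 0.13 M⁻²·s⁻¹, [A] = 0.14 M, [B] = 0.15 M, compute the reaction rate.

0.0004095 M/s

Step 1: The rate law is rate = k[A]^1[B]^2, overall order = 1+2 = 3
Step 2: Substitute values: rate = 0.13 × (0.14)^1 × (0.15)^2
Step 3: rate = 0.13 × 0.14 × 0.0225 = 0.0004095 M/s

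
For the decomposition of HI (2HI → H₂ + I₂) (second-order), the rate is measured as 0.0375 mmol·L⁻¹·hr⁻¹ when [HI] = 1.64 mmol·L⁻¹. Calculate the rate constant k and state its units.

0.01394 (mmol·L⁻¹)⁻¹·hr⁻¹

Step 1: rate = k[HI]^2, so k = rate / [HI]^2.
Step 2: k = 0.0375 / (1.64)^2 = 0.0375 / 2.69.
Step 3: k = 0.01394 (mmol·L⁻¹)⁻¹·hr⁻¹.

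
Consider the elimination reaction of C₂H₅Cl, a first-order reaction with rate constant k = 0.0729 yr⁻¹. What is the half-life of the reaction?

9.508 yr

Step 1: For a first-order reaction, t₁/₂ = ln(2)/k
Step 2: t₁/₂ = ln(2)/0.0729
Step 3: t₁/₂ = 0.6931/0.0729 = 9.508 yr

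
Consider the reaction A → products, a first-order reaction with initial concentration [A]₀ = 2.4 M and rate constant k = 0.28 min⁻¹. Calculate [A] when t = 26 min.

0.001654 M

Step 1: For a first-order reaction: [A] = [A]₀ × e^(-kt)
Step 2: [A] = 2.4 × e^(-0.28 × 26)
Step 3: [A] = 2.4 × e^(-7.28)
Step 4: [A] = 2.4 × 0.000689186 = 0.001654 M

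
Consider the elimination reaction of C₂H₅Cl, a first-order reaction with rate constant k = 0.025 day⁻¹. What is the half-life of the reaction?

27.73 day

Step 1: For a first-order reaction, t₁/₂ = ln(2)/k
Step 2: t₁/₂ = ln(2)/0.025
Step 3: t₁/₂ = 0.6931/0.025 = 27.73 day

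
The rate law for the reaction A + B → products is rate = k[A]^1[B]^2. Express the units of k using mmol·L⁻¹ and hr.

(mmol·L⁻¹)⁻²·hr⁻¹

Step 1: Overall order = 1 + 2 = 3.
Step 2: rate has units mmol·L⁻¹·hr⁻¹; [A]^1[B]^2 has units (mmol·L⁻¹)^3.
Step 3: k = rate/([A]^1[B]^2), so units of k = (mmol·L⁻¹)^(1-3)·hr⁻¹ = (mmol·L⁻¹)⁻²·hr⁻¹.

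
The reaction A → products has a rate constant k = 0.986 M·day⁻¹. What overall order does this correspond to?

zeroth order (0)

Step 1: The units of k for an nth-order reaction are (concentration)^(1-n)·(time)⁻¹.
Step 2: Here k has units M·day⁻¹, so the concentration exponent is 1.
Step 3: 1 - n = 1 ⇒ n = 0. The reaction is zeroth order.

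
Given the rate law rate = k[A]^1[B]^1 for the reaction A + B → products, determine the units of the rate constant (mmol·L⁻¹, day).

(mmol·L⁻¹)⁻¹·day⁻¹

Step 1: Overall order = 1 + 1 = 2.
Step 2: rate has units mmol·L⁻¹·day⁻¹; [A]^1[B]^1 has units (mmol·L⁻¹)^2.
Step 3: k = rate/([A]^1[B]^1), so units of k = (mmol·L⁻¹)^(1-2)·day⁻¹ = (mmol·L⁻¹)⁻¹·day⁻¹.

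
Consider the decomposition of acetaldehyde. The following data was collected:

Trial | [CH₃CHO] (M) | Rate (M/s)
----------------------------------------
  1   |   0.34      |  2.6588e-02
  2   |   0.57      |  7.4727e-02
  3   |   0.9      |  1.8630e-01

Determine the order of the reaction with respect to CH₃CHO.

second order (2)

Step 1: Compare trials to find order n where rate₂/rate₁ = ([CH₃CHO]₂/[CH₃CHO]₁)^n
Step 2: rate₂/rate₁ = 7.4727e-02/2.6588e-02 = 2.811
Step 3: [CH₃CHO]₂/[CH₃CHO]₁ = 0.57/0.34 = 1.676
Step 4: n = ln(2.811)/ln(1.676) = 2.00 ≈ 2
Step 5: The reaction is second order in CH₃CHO.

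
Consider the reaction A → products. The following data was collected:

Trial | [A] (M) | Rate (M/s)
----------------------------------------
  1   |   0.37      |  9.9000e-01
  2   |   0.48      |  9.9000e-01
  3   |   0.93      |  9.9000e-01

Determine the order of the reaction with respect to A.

zeroth order (0)

Step 1: Compare trials - when concentration changes, rate stays constant.
Step 2: rate₂/rate₁ = 9.9000e-01/9.9000e-01 = 1
Step 3: [A]₂/[A]₁ = 0.48/0.37 = 1.297
Step 4: Since rate ratio ≈ (conc ratio)^0, the reaction is zeroth order.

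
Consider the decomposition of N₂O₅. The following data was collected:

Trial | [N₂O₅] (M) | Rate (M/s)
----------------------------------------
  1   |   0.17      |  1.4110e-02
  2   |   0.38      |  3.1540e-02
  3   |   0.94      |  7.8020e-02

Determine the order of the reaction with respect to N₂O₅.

first order (1)

Step 1: Compare trials to find order n where rate₂/rate₁ = ([N₂O₅]₂/[N₂O₅]₁)^n
Step 2: rate₂/rate₁ = 3.1540e-02/1.4110e-02 = 2.235
Step 3: [N₂O₅]₂/[N₂O₅]₁ = 0.38/0.17 = 2.235
Step 4: n = ln(2.235)/ln(2.235) = 1.00 ≈ 1
Step 5: The reaction is first order in N₂O₅.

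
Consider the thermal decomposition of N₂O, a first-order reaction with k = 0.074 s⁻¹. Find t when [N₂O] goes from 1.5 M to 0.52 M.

14.32 s

Step 1: For first-order: t = ln([N₂O]₀/[N₂O])/k
Step 2: t = ln(1.5/0.52)/0.074
Step 3: t = ln(2.885)/0.074
Step 4: t = 1.059/0.074 = 14.32 s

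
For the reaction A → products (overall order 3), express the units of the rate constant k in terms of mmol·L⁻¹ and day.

(mmol·L⁻¹)⁻²·day⁻¹

Step 1: For overall order n, rate = k × (concentration)^n.
Step 2: Rate has units mmol·L⁻¹·day⁻¹; concentration term has units (mmol·L⁻¹)^3.
Step 3: k = rate / (concentration)^n, so units of k = (mmol·L⁻¹)^(1-3)·day⁻¹ = (mmol·L⁻¹)⁻²·day⁻¹.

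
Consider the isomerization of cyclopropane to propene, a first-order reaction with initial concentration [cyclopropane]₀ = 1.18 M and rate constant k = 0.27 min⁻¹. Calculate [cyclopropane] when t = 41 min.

1.838e-05 M

Step 1: For a first-order reaction: [cyclopropane] = [cyclopropane]₀ × e^(-kt)
Step 2: [cyclopropane] = 1.18 × e^(-0.27 × 41)
Step 3: [cyclopropane] = 1.18 × e^(-11.07)
Step 4: [cyclopropane] = 1.18 × 1.55726e-05 = 1.838e-05 M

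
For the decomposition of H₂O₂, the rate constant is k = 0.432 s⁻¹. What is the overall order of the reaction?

first order (1)

Step 1: The units of k for an nth-order reaction are (concentration)^(1-n)·(time)⁻¹.
Step 2: Here k has units s⁻¹, so the concentration exponent is 0.
Step 3: 1 - n = 0 ⇒ n = 1. The reaction is first order.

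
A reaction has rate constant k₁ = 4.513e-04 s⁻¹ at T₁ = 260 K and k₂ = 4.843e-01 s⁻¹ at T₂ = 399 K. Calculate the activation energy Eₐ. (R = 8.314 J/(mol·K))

43.3 kJ/mol

Step 1: Use the two-temperature Arrhenius form: ln(k₂/k₁) = -Eₐ/R × (1/T₂ - 1/T₁)
Step 2: ln(k₂/k₁) = ln(4.843e-01/4.513e-04) = ln(1073.12) = 6.97833
Step 3: 1/T₂ - 1/T₁ = 1/399 - 1/260 = -1.339888e-03 K⁻¹
Step 4: Eₐ = -R × ln(k₂/k₁) / (1/T₂ - 1/T₁) = -8.314 × 6.97833 / -1.339888e-03
Step 5: Eₐ = 4.3300e+04 J/mol = 43.3 kJ/mol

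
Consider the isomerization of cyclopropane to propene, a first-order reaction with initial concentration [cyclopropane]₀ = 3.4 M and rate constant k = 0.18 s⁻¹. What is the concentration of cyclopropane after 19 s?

0.1112 M

Step 1: For a first-order reaction: [cyclopropane] = [cyclopropane]₀ × e^(-kt)
Step 2: [cyclopropane] = 3.4 × e^(-0.18 × 19)
Step 3: [cyclopropane] = 3.4 × e^(-3.42)
Step 4: [cyclopropane] = 3.4 × 0.0327124 = 0.1112 M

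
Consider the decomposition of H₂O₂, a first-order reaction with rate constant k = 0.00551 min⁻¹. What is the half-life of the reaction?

125.8 min

Step 1: For a first-order reaction, t₁/₂ = ln(2)/k
Step 2: t₁/₂ = ln(2)/0.00551
Step 3: t₁/₂ = 0.6931/0.00551 = 125.8 min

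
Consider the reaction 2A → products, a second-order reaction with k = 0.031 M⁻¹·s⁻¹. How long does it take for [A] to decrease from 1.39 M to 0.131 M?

223 s

Step 1: For second-order: t = (1/[A] - 1/[A]₀)/k
Step 2: t = (1/0.131 - 1/1.39)/0.031
Step 3: t = (7.634 - 0.7194)/0.031
Step 4: t = 6.914/0.031 = 223 s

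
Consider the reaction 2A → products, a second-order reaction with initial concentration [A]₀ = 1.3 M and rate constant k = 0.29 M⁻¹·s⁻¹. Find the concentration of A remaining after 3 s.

0.61 M

Step 1: For a second-order reaction: 1/[A] = 1/[A]₀ + kt
Step 2: 1/[A] = 1/1.3 + 0.29 × 3
Step 3: 1/[A] = 0.7692 + 0.87 = 1.639
Step 4: [A] = 1/1.639 = 0.61 M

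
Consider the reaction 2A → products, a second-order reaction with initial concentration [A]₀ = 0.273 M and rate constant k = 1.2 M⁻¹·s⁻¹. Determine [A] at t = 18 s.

0.03958 M

Step 1: For a second-order reaction: 1/[A] = 1/[A]₀ + kt
Step 2: 1/[A] = 1/0.273 + 1.2 × 18
Step 3: 1/[A] = 3.663 + 21.6 = 25.26
Step 4: [A] = 1/25.26 = 0.03958 M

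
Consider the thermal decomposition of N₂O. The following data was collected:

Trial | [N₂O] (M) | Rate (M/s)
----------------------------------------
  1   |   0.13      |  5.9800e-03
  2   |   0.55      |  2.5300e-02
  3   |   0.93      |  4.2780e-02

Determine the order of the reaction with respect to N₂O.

first order (1)

Step 1: Compare trials to find order n where rate₂/rate₁ = ([N₂O]₂/[N₂O]₁)^n
Step 2: rate₂/rate₁ = 2.5300e-02/5.9800e-03 = 4.231
Step 3: [N₂O]₂/[N₂O]₁ = 0.55/0.13 = 4.231
Step 4: n = ln(4.231)/ln(4.231) = 1.00 ≈ 1
Step 5: The reaction is first order in N₂O.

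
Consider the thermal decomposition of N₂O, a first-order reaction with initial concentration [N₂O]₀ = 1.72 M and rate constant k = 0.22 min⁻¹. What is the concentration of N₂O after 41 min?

0.0002081 M

Step 1: For a first-order reaction: [N₂O] = [N₂O]₀ × e^(-kt)
Step 2: [N₂O] = 1.72 × e^(-0.22 × 41)
Step 3: [N₂O] = 1.72 × e^(-9.02)
Step 4: [N₂O] = 1.72 × 0.000120966 = 0.0002081 M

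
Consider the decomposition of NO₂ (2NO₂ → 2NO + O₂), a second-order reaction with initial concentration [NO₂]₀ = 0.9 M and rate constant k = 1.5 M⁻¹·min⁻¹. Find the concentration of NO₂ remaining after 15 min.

0.04235 M

Step 1: For a second-order reaction: 1/[NO₂] = 1/[NO₂]₀ + kt
Step 2: 1/[NO₂] = 1/0.9 + 1.5 × 15
Step 3: 1/[NO₂] = 1.111 + 22.5 = 23.61
Step 4: [NO₂] = 1/23.61 = 0.04235 M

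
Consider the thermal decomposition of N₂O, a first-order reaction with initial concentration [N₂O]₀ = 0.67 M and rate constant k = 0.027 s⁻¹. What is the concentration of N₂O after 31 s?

0.2901 M

Step 1: For a first-order reaction: [N₂O] = [N₂O]₀ × e^(-kt)
Step 2: [N₂O] = 0.67 × e^(-0.027 × 31)
Step 3: [N₂O] = 0.67 × e^(-0.837)
Step 4: [N₂O] = 0.67 × 0.433008 = 0.2901 M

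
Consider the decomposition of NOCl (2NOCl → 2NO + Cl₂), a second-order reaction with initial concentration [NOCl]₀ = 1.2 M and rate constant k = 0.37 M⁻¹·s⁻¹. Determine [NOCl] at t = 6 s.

0.3275 M

Step 1: For a second-order reaction: 1/[NOCl] = 1/[NOCl]₀ + kt
Step 2: 1/[NOCl] = 1/1.2 + 0.37 × 6
Step 3: 1/[NOCl] = 0.8333 + 2.22 = 3.053
Step 4: [NOCl] = 1/3.053 = 0.3275 M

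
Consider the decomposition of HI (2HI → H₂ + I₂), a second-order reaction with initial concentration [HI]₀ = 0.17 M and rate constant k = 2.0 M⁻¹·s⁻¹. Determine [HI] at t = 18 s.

0.02388 M

Step 1: For a second-order reaction: 1/[HI] = 1/[HI]₀ + kt
Step 2: 1/[HI] = 1/0.17 + 2.0 × 18
Step 3: 1/[HI] = 5.882 + 36 = 41.88
Step 4: [HI] = 1/41.88 = 0.02388 M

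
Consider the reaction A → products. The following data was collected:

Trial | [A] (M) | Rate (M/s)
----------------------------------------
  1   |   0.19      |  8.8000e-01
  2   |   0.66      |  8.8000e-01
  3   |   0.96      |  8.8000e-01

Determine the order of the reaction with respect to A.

zeroth order (0)

Step 1: Compare trials - when concentration changes, rate stays constant.
Step 2: rate₂/rate₁ = 8.8000e-01/8.8000e-01 = 1
Step 3: [A]₂/[A]₁ = 0.66/0.19 = 3.474
Step 4: Since rate ratio ≈ (conc ratio)^0, the reaction is zeroth order.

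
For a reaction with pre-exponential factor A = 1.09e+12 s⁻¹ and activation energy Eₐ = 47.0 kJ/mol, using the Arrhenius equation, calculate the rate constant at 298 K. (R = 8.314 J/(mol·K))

6.29e+03 s⁻¹

Step 1: Use the Arrhenius equation: k = A × exp(-Eₐ/RT)
Step 2: Convert Eₐ to J/mol: 47.0 kJ/mol = 47000 J/mol
Step 3: Calculate the exponent: -Eₐ/(RT) = -47000/(8.314 × 298) = -18.97019
Step 4: k = 1.09e+12 × exp(-18.97019)
Step 5: k = 1.09e+12 × 5.77233e-09 = 6.2918e+03 s⁻¹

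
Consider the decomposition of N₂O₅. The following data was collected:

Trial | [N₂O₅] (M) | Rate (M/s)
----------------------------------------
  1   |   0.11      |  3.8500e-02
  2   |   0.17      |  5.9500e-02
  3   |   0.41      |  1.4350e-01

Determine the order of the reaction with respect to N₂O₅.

first order (1)

Step 1: Compare trials to find order n where rate₂/rate₁ = ([N₂O₅]₂/[N₂O₅]₁)^n
Step 2: rate₂/rate₁ = 5.9500e-02/3.8500e-02 = 1.545
Step 3: [N₂O₅]₂/[N₂O₅]₁ = 0.17/0.11 = 1.545
Step 4: n = ln(1.545)/ln(1.545) = 1.00 ≈ 1
Step 5: The reaction is first order in N₂O₅.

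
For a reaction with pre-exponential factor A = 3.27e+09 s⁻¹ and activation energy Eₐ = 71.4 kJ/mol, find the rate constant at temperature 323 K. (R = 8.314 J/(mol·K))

9.28e-03 s⁻¹

Step 1: Use the Arrhenius equation: k = A × exp(-Eₐ/RT)
Step 2: Convert Eₐ to J/mol: 71.4 kJ/mol = 71400 J/mol
Step 3: Calculate the exponent: -Eₐ/(RT) = -71400/(8.314 × 323) = -26.58800
Step 4: k = 3.27e+09 × exp(-26.58800)
Step 5: k = 3.27e+09 × 2.83778e-12 = 9.2795e-03 s⁻¹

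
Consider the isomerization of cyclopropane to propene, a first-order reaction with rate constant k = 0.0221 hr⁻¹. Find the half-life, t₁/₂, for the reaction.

31.36 hr

Step 1: For a first-order reaction, t₁/₂ = ln(2)/k
Step 2: t₁/₂ = ln(2)/0.0221
Step 3: t₁/₂ = 0.6931/0.0221 = 31.36 hr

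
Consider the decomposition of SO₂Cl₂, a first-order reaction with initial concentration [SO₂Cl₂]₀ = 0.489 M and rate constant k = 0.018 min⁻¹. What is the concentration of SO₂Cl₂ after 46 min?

0.2137 M

Step 1: For a first-order reaction: [SO₂Cl₂] = [SO₂Cl₂]₀ × e^(-kt)
Step 2: [SO₂Cl₂] = 0.489 × e^(-0.018 × 46)
Step 3: [SO₂Cl₂] = 0.489 × e^(-0.828)
Step 4: [SO₂Cl₂] = 0.489 × 0.436922 = 0.2137 M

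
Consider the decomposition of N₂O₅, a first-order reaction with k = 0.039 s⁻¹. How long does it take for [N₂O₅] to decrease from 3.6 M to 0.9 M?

35.55 s

Step 1: For first-order: t = ln([N₂O₅]₀/[N₂O₅])/k
Step 2: t = ln(3.6/0.9)/0.039
Step 3: t = ln(4)/0.039
Step 4: t = 1.386/0.039 = 35.55 s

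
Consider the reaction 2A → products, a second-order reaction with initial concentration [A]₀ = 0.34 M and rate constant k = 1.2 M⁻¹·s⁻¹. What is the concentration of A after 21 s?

0.03554 M

Step 1: For a second-order reaction: 1/[A] = 1/[A]₀ + kt
Step 2: 1/[A] = 1/0.34 + 1.2 × 21
Step 3: 1/[A] = 2.941 + 25.2 = 28.14
Step 4: [A] = 1/28.14 = 0.03554 M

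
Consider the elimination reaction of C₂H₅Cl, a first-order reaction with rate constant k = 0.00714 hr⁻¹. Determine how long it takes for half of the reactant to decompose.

97.08 hr

Step 1: For a first-order reaction, t₁/₂ = ln(2)/k
Step 2: t₁/₂ = ln(2)/0.00714
Step 3: t₁/₂ = 0.6931/0.00714 = 97.08 hr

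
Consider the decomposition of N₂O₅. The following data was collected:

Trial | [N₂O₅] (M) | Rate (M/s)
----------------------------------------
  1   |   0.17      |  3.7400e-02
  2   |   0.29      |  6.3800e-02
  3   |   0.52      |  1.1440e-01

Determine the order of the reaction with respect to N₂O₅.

first order (1)

Step 1: Compare trials to find order n where rate₂/rate₁ = ([N₂O₅]₂/[N₂O₅]₁)^n
Step 2: rate₂/rate₁ = 6.3800e-02/3.7400e-02 = 1.706
Step 3: [N₂O₅]₂/[N₂O₅]₁ = 0.29/0.17 = 1.706
Step 4: n = ln(1.706)/ln(1.706) = 1.00 ≈ 1
Step 5: The reaction is first order in N₂O₅.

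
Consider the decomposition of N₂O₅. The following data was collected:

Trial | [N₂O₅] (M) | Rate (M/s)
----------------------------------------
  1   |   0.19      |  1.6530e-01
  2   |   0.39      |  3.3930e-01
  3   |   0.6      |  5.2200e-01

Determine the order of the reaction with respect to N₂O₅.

first order (1)

Step 1: Compare trials to find order n where rate₂/rate₁ = ([N₂O₅]₂/[N₂O₅]₁)^n
Step 2: rate₂/rate₁ = 3.3930e-01/1.6530e-01 = 2.053
Step 3: [N₂O₅]₂/[N₂O₅]₁ = 0.39/0.19 = 2.053
Step 4: n = ln(2.053)/ln(2.053) = 1.00 ≈ 1
Step 5: The reaction is first order in N₂O₅.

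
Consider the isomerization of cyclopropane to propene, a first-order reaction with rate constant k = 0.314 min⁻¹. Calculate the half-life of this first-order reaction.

2.207 min

Step 1: For a first-order reaction, t₁/₂ = ln(2)/k
Step 2: t₁/₂ = ln(2)/0.314
Step 3: t₁/₂ = 0.6931/0.314 = 2.207 min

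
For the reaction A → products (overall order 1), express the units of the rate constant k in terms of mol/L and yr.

yr⁻¹

Step 1: For overall order n, rate = k × (concentration)^n.
Step 2: Rate has units mol/L·yr⁻¹; concentration term has units (mol/L)^1.
Step 3: k = rate / (concentration)^n, so units of k = (mol/L)^(1-1)·yr⁻¹ = yr⁻¹.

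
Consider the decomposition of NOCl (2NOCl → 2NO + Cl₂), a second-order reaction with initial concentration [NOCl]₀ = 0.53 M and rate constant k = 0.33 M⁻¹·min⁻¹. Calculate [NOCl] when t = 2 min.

0.3927 M

Step 1: For a second-order reaction: 1/[NOCl] = 1/[NOCl]₀ + kt
Step 2: 1/[NOCl] = 1/0.53 + 0.33 × 2
Step 3: 1/[NOCl] = 1.887 + 0.66 = 2.547
Step 4: [NOCl] = 1/2.547 = 0.3927 M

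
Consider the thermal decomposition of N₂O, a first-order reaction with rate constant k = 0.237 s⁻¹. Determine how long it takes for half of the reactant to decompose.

2.925 s

Step 1: For a first-order reaction, t₁/₂ = ln(2)/k
Step 2: t₁/₂ = ln(2)/0.237
Step 3: t₁/₂ = 0.6931/0.237 = 2.925 s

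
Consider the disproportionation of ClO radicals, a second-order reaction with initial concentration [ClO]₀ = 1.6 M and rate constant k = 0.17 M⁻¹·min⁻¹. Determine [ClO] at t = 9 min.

0.464 M

Step 1: For a second-order reaction: 1/[ClO] = 1/[ClO]₀ + kt
Step 2: 1/[ClO] = 1/1.6 + 0.17 × 9
Step 3: 1/[ClO] = 0.625 + 1.53 = 2.155
Step 4: [ClO] = 1/2.155 = 0.464 M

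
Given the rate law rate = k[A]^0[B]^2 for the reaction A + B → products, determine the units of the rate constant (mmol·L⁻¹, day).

(mmol·L⁻¹)⁻¹·day⁻¹

Step 1: Overall order = 0 + 2 = 2.
Step 2: rate has units mmol·L⁻¹·day⁻¹; [A]^0[B]^2 has units (mmol·L⁻¹)^2.
Step 3: k = rate/([A]^0[B]^2), so units of k = (mmol·L⁻¹)^(1-2)·day⁻¹ = (mmol·L⁻¹)⁻¹·day⁻¹.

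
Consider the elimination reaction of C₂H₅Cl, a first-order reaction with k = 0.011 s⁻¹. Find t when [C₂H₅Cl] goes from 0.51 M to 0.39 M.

24.39 s

Step 1: For first-order: t = ln([C₂H₅Cl]₀/[C₂H₅Cl])/k
Step 2: t = ln(0.51/0.39)/0.011
Step 3: t = ln(1.308)/0.011
Step 4: t = 0.2683/0.011 = 24.39 s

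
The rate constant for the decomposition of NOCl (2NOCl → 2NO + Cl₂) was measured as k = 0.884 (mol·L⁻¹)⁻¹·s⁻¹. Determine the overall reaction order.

second order (2)

Step 1: The units of k for an nth-order reaction are (concentration)^(1-n)·(time)⁻¹.
Step 2: Here k has units (mol·L⁻¹)⁻¹·s⁻¹, so the concentration exponent is -1.
Step 3: 1 - n = -1 ⇒ n = 2. The reaction is second order.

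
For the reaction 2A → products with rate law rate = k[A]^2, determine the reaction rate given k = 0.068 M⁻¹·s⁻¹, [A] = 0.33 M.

0.007405 M/s

Step 1: Identify the rate law: rate = k[A]^2
Step 2: Substitute values: rate = 0.068 × (0.33)^2
Step 3: Calculate: rate = 0.068 × 0.1089 = 0.0074052 M/s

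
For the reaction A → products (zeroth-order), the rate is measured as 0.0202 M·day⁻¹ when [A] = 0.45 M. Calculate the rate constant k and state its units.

0.0202 M·day⁻¹

Step 1: For a zeroth-order reaction, rate = k (independent of concentration).
Step 2: k = rate = 0.0202 M·day⁻¹.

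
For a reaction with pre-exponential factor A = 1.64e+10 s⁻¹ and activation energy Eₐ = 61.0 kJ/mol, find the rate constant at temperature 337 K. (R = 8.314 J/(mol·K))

5.75e+00 s⁻¹

Step 1: Use the Arrhenius equation: k = A × exp(-Eₐ/RT)
Step 2: Convert Eₐ to J/mol: 61.0 kJ/mol = 61000 J/mol
Step 3: Calculate the exponent: -Eₐ/(RT) = -61000/(8.314 × 337) = -21.77158
Step 4: k = 1.64e+10 × exp(-21.77158)
Step 5: k = 1.64e+10 × 3.50528e-10 = 5.7487e+00 s⁻¹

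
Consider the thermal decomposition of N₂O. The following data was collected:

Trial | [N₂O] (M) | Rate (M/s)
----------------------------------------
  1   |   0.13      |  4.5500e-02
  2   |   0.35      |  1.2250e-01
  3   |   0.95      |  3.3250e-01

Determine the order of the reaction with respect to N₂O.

first order (1)

Step 1: Compare trials to find order n where rate₂/rate₁ = ([N₂O]₂/[N₂O]₁)^n
Step 2: rate₂/rate₁ = 1.2250e-01/4.5500e-02 = 2.692
Step 3: [N₂O]₂/[N₂O]₁ = 0.35/0.13 = 2.692
Step 4: n = ln(2.692)/ln(2.692) = 1.00 ≈ 1
Step 5: The reaction is first order in N₂O.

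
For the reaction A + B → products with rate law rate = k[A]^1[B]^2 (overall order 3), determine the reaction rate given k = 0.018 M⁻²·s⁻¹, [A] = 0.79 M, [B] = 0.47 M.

0.003141 M/s

Step 1: The rate law is rate = k[A]^1[B]^2, overall order = 1+2 = 3
Step 2: Substitute values: rate = 0.018 × (0.79)^1 × (0.47)^2
Step 3: rate = 0.018 × 0.79 × 0.2209 = 0.0031412 M/s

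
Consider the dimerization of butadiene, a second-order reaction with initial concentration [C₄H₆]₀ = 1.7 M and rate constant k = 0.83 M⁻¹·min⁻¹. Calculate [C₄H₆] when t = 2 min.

0.4448 M

Step 1: For a second-order reaction: 1/[C₄H₆] = 1/[C₄H₆]₀ + kt
Step 2: 1/[C₄H₆] = 1/1.7 + 0.83 × 2
Step 3: 1/[C₄H₆] = 0.5882 + 1.66 = 2.248
Step 4: [C₄H₆] = 1/2.248 = 0.4448 M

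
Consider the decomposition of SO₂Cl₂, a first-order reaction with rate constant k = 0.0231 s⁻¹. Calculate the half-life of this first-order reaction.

30.01 s

Step 1: For a first-order reaction, t₁/₂ = ln(2)/k
Step 2: t₁/₂ = ln(2)/0.0231
Step 3: t₁/₂ = 0.6931/0.0231 = 30.01 s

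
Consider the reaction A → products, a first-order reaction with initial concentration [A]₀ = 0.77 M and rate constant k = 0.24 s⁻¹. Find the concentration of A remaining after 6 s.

0.1824 M

Step 1: For a first-order reaction: [A] = [A]₀ × e^(-kt)
Step 2: [A] = 0.77 × e^(-0.24 × 6)
Step 3: [A] = 0.77 × e^(-1.44)
Step 4: [A] = 0.77 × 0.236928 = 0.1824 M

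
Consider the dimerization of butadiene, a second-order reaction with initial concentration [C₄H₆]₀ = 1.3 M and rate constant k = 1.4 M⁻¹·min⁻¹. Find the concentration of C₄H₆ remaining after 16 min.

0.04316 M

Step 1: For a second-order reaction: 1/[C₄H₆] = 1/[C₄H₆]₀ + kt
Step 2: 1/[C₄H₆] = 1/1.3 + 1.4 × 16
Step 3: 1/[C₄H₆] = 0.7692 + 22.4 = 23.17
Step 4: [C₄H₆] = 1/23.17 = 0.04316 M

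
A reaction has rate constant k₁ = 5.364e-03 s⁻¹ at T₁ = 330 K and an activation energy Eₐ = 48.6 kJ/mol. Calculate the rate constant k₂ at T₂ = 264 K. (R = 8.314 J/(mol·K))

6.401e-05 s⁻¹

Step 1: Use the two-temperature Arrhenius form: ln(k₂/k₁) = -Eₐ/R × (1/T₂ - 1/T₁)
Step 2: Convert Eₐ to J/mol: 48.6 kJ/mol = 48600 J/mol
Step 3: 1/T₂ - 1/T₁ = 1/264 - 1/330 = 7.575758e-04 K⁻¹
Step 4: ln(k₂/k₁) = -48600/8.314 × 7.575758e-04 = -4.42846
Step 5: k₂ = k₁ × exp(-4.42846) = 5.364e-03 × 1.19329e-02 = 6.401e-05 s⁻¹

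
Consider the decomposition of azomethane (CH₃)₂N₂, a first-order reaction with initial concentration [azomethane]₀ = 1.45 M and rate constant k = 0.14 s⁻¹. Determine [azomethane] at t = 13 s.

0.2349 M

Step 1: For a first-order reaction: [azomethane] = [azomethane]₀ × e^(-kt)
Step 2: [azomethane] = 1.45 × e^(-0.14 × 13)
Step 3: [azomethane] = 1.45 × e^(-1.82)
Step 4: [azomethane] = 1.45 × 0.162026 = 0.2349 M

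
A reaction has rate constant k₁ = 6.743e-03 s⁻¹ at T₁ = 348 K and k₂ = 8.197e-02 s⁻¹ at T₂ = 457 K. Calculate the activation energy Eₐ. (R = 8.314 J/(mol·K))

30.3 kJ/mol

Step 1: Use the two-temperature Arrhenius form: ln(k₂/k₁) = -Eₐ/R × (1/T₂ - 1/T₁)
Step 2: ln(k₂/k₁) = ln(8.197e-02/6.743e-03) = ln(12.1563) = 2.49785
Step 3: 1/T₂ - 1/T₁ = 1/457 - 1/348 = -6.853794e-04 K⁻¹
Step 4: Eₐ = -R × ln(k₂/k₁) / (1/T₂ - 1/T₁) = -8.314 × 2.49785 / -6.853794e-04
Step 5: Eₐ = 3.0300e+04 J/mol = 30.3 kJ/mol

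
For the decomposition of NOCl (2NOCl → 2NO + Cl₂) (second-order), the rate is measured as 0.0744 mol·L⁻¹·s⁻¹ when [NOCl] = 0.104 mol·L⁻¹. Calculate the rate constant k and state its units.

6.879 (mol·L⁻¹)⁻¹·s⁻¹

Step 1: rate = k[NOCl]^2, so k = rate / [NOCl]^2.
Step 2: k = 0.0744 / (0.104)^2 = 0.0744 / 0.01082.
Step 3: k = 6.879 (mol·L⁻¹)⁻¹·s⁻¹.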